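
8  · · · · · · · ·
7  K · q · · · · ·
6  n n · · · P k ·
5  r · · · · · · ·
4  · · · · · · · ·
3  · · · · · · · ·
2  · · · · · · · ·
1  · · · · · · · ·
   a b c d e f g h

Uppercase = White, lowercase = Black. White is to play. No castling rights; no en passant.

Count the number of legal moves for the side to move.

White to move; king on a7.
In check: yes, from the black queen on c7.
Legal moves: none.
Count: 0.

0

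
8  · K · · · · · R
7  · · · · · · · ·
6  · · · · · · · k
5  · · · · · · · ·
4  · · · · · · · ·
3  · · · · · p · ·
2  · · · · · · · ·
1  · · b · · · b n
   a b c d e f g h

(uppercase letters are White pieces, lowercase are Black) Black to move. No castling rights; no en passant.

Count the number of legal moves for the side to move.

Black to move; king on h6.
In check: yes, from the white rook on h8.
Legal moves: Kg7, Kg6, Kg5.
Count: 3.

3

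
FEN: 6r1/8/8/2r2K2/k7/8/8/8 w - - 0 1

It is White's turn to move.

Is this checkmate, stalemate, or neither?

White to move; white king on f5.
In check: yes, from the black rook on c5.
King squares — e4: available; f4: available; g4: attacked by Rg8; e5: attacked by Rc5; g5: attacked by Rc5; e6: available; f6: available; g6: attacked by Rg8.
Legal moves for White: Kf6, Ke6, Kf4, Ke4.
White is in check but has 4 legal moves → neither.

neither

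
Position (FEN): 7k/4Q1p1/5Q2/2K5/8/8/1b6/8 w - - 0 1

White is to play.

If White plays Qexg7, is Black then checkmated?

After Qexg7: black king on h8; in check: yes, from the white queen on g7.
King squares — g7: attacked by Qf6; h7: attacked by Qg7; g8: attacked by Qg7.
Black has no legal moves → checkmate.

yes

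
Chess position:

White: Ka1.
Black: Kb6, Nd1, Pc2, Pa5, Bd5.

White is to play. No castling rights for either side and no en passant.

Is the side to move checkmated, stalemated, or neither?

stalemate

White to move; white king on a1.
In check: no.
King squares — b1: attacked by Pc2; a2: attacked by Bd5; b2: attacked by Nd1.
Legal moves for White: none.
Not in check and no legal moves → stalemate.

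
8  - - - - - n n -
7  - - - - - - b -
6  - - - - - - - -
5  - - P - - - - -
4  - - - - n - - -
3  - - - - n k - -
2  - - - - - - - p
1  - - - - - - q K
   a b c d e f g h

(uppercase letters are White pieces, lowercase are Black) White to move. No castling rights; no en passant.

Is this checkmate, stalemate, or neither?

White to move; white king on h1.
In check: yes, from the black queen on g1.
King squares — g1: attacked by Ph2; g2: attacked by Qg1; h2: attacked by Qg1.
Legal moves for White: none.
In check with no legal moves → checkmate.

checkmate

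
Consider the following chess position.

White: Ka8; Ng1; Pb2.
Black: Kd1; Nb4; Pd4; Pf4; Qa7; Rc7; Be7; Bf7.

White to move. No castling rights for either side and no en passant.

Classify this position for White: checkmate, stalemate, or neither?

White to move; white king on a8.
In check: yes, from the black queen on a7.
King squares — a7: attacked by Rc7; b7: attacked by Qa7; b8: attacked by Qa7.
Legal moves for White: none.
In check with no legal moves → checkmate.

checkmate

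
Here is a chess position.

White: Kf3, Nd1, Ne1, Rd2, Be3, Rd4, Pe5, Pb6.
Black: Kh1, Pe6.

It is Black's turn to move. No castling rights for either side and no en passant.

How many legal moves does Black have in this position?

Black to move; king on h1.
In check: no.
Legal moves: none.
Count: 0.

0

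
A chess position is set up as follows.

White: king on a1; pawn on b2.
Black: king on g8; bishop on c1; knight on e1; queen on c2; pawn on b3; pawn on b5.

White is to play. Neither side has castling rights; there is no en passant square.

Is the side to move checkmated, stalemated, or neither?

stalemate

White to move; white king on a1.
In check: no.
King squares — b1: attacked by Qc2; a2: attacked by Pb3; b2: own pawn.
Legal moves for White: none.
Not in check and no legal moves → stalemate.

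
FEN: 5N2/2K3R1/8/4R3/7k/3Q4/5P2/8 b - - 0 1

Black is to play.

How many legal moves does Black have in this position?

0

Black to move; king on h4.
In check: no.
Legal moves: none.
Count: 0.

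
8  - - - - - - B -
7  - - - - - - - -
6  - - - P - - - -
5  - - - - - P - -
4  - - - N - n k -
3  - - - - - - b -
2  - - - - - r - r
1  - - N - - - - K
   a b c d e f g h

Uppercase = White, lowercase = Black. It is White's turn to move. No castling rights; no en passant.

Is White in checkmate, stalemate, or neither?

White to move; white king on h1.
In check: yes, from the black rook on h2.
King squares — g1: available; g2: attacked by Rf2; h2: attacked by Rf2.
Legal moves for White: Kg1.
White is in check but has 1 legal move → neither.

neither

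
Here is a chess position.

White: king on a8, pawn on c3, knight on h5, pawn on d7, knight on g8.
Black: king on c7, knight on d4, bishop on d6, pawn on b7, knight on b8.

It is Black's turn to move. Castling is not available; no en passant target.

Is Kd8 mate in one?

After Kd8: white king on a8; in check: no.
White is not in check, so this cannot be checkmate.

no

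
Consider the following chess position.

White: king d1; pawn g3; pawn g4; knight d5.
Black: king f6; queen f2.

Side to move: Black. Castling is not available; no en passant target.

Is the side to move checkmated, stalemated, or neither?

Black to move; black king on f6.
In check: yes, from the white knight on d5.
Legal moves for Black: Kg7, Kf7, Kg6, Ke6, Kg5, Ke5.
Black is in check but has 6 legal moves → neither.

neither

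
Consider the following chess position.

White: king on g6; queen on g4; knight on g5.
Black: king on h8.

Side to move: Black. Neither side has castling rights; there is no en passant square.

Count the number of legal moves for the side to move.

Black to move; king on h8.
In check: no.
Legal moves: Kg8.
Count: 1.

1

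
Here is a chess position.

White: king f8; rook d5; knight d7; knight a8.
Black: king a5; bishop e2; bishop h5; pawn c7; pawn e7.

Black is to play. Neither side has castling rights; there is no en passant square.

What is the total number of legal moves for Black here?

Black to move; king on a5.
In check: yes, from the white rook on d5.
Legal moves: Ka6, Kb4, Ka4, Bb5, c5.
Count: 5.

5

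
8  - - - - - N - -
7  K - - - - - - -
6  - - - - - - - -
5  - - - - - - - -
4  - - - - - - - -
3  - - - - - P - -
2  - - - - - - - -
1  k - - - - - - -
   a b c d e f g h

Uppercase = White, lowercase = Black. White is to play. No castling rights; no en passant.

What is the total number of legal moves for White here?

White to move; king on a7.
In check: no.
Legal moves: Nh7, Nd7, Ng6, Ne6, Kb8, Ka8, Kb7, Kb6, Ka6, f4.
Count: 10.

10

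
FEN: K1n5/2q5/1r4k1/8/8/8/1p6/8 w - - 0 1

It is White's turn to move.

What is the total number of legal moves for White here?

White to move; king on a8.
In check: no.
Legal moves: none.
Count: 0.

0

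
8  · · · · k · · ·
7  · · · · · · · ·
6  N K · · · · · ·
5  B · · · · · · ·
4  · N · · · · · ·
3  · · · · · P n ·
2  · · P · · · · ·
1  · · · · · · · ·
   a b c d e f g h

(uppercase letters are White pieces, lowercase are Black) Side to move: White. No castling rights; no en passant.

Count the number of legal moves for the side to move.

16

White to move; king on b6.
In check: no.
Legal moves: Kc7, Kb7, Ka7, Kc6, Kc5, Kb5, Nb8, Nc7+, Nc5, Nc6, Nd5, Nd3, Na2, f4, c3, c4.
Count: 16.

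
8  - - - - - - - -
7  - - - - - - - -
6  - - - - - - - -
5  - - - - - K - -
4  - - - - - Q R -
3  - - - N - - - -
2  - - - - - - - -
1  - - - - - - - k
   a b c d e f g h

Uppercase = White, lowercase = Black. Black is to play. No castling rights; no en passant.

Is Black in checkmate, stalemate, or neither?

Black to move; black king on h1.
In check: no.
King squares — g1: attacked by Rg4; g2: attacked by Rg4; h2: attacked by Qf4.
Legal moves for Black: none.
Not in check and no legal moves → stalemate.

stalemate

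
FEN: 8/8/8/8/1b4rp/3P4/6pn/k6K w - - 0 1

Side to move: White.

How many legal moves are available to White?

White to move; king on h1.
In check: yes, from the black pawn on g2.
Legal moves: Kxh2, Kg1.
Count: 2.

2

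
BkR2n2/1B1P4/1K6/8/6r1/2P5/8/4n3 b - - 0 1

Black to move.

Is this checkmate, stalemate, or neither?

checkmate

Black to move; black king on b8.
In check: yes, from the white rook on c8.
King squares — a7: attacked by Kb6; b7: attacked by Kb6; c7: attacked by Kb6; a8: attacked by Bb7; c8: attacked by Bb7.
Legal moves for Black: none.
In check with no legal moves → checkmate.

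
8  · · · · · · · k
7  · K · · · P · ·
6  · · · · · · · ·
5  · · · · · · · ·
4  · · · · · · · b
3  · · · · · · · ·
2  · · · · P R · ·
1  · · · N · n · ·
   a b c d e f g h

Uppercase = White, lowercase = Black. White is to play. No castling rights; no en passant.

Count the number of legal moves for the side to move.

24

White to move; king on b7.
In check: no.
Legal moves: Kc8, Kb8, Ka8, Kc7, Ka7, Kc6, Kb6, Ka6, Rf6, Rf5, Rf4, Rf3, Rh2, Rg2, Rxf1, Ne3, Nc3, Nb2, f8=Q+, f8=R+, f8=B, f8=N, e3, e4.
Count: 24.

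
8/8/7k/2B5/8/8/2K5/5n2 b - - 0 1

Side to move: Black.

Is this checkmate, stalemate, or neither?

neither

Black to move; black king on h6.
In check: no.
Legal moves for Black: Kh7, Kg7, Kg6, Kh5, Kg5, Ng3, Ne3+, Nh2, Nd2.
Black has 9 legal moves and is not in check → neither.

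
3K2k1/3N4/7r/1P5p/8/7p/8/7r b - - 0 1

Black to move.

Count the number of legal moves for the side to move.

23

Black to move; king on g8.
In check: no.
Legal moves: Kh8, Kh7, Kg7, Kf7, Rh8, Rh7, Rg6, Rf6, Re6, Rd6, Rc6, Rb6, Ra6, Rh2, Rg1, Rf1, Re1, Rd1, Rc1, Rb1, Ra1, h4, h2.
Count: 23.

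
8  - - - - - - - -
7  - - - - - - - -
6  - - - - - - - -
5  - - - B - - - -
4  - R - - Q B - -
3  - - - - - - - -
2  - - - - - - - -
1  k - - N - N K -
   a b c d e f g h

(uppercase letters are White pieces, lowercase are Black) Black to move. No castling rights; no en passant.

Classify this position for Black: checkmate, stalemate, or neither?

stalemate

Black to move; black king on a1.
In check: no.
King squares — b1: attacked by Rb4; a2: attacked by Bd5; b2: attacked by Nd1.
Legal moves for Black: none.
Not in check and no legal moves → stalemate.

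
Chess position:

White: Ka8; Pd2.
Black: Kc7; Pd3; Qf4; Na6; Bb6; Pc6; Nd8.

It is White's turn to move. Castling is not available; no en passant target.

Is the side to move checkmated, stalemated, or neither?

White to move; white king on a8.
In check: no.
King squares — a7: attacked by Bb6; b7: attacked by Kc7; b8: attacked by Na6.
Legal moves for White: none.
Not in check and no legal moves → stalemate.

stalemate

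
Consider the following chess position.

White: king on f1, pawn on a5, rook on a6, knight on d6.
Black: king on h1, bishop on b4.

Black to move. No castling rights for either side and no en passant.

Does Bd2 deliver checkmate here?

After Bd2: white king on f1; in check: no.
White is not in check, so this cannot be checkmate.

no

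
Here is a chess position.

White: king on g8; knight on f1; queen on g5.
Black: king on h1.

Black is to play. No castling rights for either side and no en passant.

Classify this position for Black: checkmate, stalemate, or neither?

Black to move; black king on h1.
In check: no.
King squares — g1: attacked by Qg5; g2: attacked by Qg5; h2: attacked by Nf1.
Legal moves for Black: none.
Not in check and no legal moves → stalemate.

stalemate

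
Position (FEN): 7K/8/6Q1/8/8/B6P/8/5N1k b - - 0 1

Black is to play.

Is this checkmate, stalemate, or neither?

stalemate

Black to move; black king on h1.
In check: no.
King squares — g1: attacked by Qg6; g2: attacked by Qg6; h2: attacked by Nf1.
Legal moves for Black: none.
Not in check and no legal moves → stalemate.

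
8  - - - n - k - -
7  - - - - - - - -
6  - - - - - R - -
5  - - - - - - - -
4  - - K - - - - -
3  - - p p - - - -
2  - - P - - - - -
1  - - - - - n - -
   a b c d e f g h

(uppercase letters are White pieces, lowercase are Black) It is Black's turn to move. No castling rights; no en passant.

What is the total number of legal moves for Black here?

Black to move; king on f8.
In check: yes, from the white rook on f6.
Legal moves: Kg8, Ke8, Kg7, Ke7, Nf7.
Count: 5.

5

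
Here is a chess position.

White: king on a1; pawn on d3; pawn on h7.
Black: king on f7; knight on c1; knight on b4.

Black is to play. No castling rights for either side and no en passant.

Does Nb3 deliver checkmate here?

no

After Nb3: white king on a1; in check: yes, from the black knight on b3.
White has 2 legal replies: Kb2, Kb1.
In check but a legal move exists → not checkmate.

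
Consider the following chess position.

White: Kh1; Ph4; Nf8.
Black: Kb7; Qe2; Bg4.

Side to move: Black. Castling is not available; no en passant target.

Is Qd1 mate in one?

no

After Qd1: white king on h1; in check: yes, from the black queen on d1.
White has 2 legal replies: Kh2, Kg2.
In check but a legal move exists → not checkmate.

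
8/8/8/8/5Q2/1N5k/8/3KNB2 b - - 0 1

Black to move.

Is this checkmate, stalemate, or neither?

Black to move; black king on h3.
In check: yes, from the white bishop on f1.
King squares — g2: attacked by Ne1; h2: attacked by Qf4; g3: attacked by Qf4; g4: attacked by Qf4; h4: attacked by Qf4.
Legal moves for Black: none.
In check with no legal moves → checkmate.

checkmate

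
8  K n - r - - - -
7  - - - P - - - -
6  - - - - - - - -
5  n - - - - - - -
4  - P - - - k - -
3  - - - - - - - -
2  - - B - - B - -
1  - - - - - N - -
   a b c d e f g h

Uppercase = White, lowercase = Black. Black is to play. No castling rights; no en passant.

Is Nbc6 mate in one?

yes

After Nbc6: white king on a8; in check: yes, from the black rook on d8.
King squares — a7: attacked by Nc6; b7: attacked by Na5; b8: attacked by Nc6.
White has no legal moves → checkmate.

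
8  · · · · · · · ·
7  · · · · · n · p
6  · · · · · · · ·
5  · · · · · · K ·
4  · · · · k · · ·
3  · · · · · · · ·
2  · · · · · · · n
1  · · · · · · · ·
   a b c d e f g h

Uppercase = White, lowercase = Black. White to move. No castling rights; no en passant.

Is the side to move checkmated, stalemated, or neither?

neither

White to move; white king on g5.
In check: yes, from the black knight on f7.
King squares — f4: attacked by Ke4; g4: attacked by Nh2; h4: available; f5: attacked by Ke4; h5: available; f6: available; g6: attacked by Ph7; h6: attacked by Nf7.
Legal moves for White: Kf6, Kh5, Kh4.
White is in check but has 3 legal moves → neither.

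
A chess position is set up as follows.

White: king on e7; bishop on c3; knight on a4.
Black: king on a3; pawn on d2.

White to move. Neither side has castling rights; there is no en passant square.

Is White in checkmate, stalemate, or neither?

neither

White to move; white king on e7.
In check: no.
Legal moves for White include: Kf8, Ke8, Kd8, Kf7, Kd7, Kf6, Ke6, Kd6, Nb6, Nc5, Nb2, Bh8, Bg7, Bf6, Be5, Ba5, Bd4, Bb4+, ... (list truncated; more exist).
White has legal moves and is not in check → neither.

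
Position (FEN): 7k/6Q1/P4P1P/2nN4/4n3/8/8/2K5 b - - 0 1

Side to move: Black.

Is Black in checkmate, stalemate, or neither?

Black to move; black king on h8.
In check: yes, from the white queen on g7.
King squares — g7: attacked by Pf6; h7: attacked by Qg7; g8: attacked by Qg7.
Legal moves for Black: none.
In check with no legal moves → checkmate.

checkmate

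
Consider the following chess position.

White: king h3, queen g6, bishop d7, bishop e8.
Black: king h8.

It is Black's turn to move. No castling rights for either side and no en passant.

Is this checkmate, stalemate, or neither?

Black to move; black king on h8.
In check: no.
King squares — g7: attacked by Qg6; h7: attacked by Qg6; g8: attacked by Qg6.
Legal moves for Black: none.
Not in check and no legal moves → stalemate.

stalemate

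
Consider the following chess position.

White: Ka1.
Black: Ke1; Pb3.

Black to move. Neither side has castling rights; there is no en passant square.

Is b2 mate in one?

no

After b2: white king on a1; in check: yes, from the black pawn on b2.
White has 3 legal replies: Kxb2, Ka2, Kb1.
In check but a legal move exists → not checkmate.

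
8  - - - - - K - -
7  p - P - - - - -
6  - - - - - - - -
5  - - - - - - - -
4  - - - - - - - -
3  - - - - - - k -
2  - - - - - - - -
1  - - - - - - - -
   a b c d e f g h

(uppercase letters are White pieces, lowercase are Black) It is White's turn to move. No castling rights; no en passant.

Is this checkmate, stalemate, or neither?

White to move; white king on f8.
In check: no.
Legal moves for White: Kg8, Ke8, Kg7, Kf7, Ke7, c8=Q, c8=R, c8=B, c8=N.
White has 9 legal moves and is not in check → neither.

neither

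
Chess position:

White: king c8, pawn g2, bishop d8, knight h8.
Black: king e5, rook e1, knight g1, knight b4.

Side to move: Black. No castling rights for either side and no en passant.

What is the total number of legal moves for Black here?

24

Black to move; king on e5.
In check: no.
Legal moves: Ke6, Kd6, Kf5, Kd5, Kf4, Ke4, Kd4, Nc6, Na6, Nd5, Nd3, Nc2, Na2, Nh3, Nf3, Ne2, Re4, Re3, Re2, Rf1, Rd1, Rc1+, Rb1, Ra1.
Count: 24.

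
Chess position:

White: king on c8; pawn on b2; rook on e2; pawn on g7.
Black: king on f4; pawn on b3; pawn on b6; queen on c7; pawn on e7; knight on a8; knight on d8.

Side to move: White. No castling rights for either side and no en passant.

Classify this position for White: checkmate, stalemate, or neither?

White to move; white king on c8.
In check: yes, from the black queen on c7.
King squares — b7: attacked by Qc7; c7: attacked by Na8; d7: attacked by Qc7; b8: attacked by Qc7; d8: attacked by Qc7.
Legal moves for White: none.
In check with no legal moves → checkmate.

checkmate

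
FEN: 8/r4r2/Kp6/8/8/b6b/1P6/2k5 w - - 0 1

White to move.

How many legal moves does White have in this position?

White to move; king on a6.
In check: yes, from the black rook on a7.
Legal moves: Kxb6, Kb5.
Count: 2.

2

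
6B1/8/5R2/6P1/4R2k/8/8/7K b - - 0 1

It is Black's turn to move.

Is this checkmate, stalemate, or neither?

Black to move; black king on h4.
In check: yes, from the white rook on e4.
Legal moves for Black: Kh5, Kxg5, Kh3, Kg3.
Black is in check but has 4 legal moves → neither.

neither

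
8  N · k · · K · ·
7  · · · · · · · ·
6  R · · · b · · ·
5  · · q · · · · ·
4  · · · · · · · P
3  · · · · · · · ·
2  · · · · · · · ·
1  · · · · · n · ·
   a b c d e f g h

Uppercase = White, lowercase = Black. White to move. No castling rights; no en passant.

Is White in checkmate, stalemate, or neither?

White to move; white king on f8.
In check: yes, from the black queen on c5.
Legal moves for White: Ke8, Kg7, Rd6.
White is in check but has 3 legal moves → neither.

neither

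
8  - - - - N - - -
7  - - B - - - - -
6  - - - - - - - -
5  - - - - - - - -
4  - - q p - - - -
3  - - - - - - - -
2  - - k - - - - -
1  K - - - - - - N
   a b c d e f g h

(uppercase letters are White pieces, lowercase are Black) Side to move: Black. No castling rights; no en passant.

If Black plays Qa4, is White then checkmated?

After Qa4: white king on a1; in check: yes, from the black queen on a4.
King squares — b1: attacked by Kc2; a2: attacked by Qa4; b2: attacked by Kc2.
White has no legal moves → checkmate.

yes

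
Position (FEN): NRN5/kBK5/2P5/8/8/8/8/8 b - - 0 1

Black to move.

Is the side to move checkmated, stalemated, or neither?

Black to move; black king on a7.
In check: yes, from the white knight on c8.
King squares — a6: attacked by Bb7; b6: attacked by Kc7; b7: attacked by Pc6; a8: attacked by Bb7; b8: attacked by Kc7.
Legal moves for Black: none.
In check with no legal moves → checkmate.

checkmate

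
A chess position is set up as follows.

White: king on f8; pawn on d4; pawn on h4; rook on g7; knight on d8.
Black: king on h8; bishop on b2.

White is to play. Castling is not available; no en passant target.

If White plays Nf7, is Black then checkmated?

After Nf7: black king on h8; in check: yes, from the white knight on f7.
King squares — g7: attacked by Kf8; h7: attacked by Rg7; g8: attacked by Rg7.
Black has no legal moves → checkmate.

yes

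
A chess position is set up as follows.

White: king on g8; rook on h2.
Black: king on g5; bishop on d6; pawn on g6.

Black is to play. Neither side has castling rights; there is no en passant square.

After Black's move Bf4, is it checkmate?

After Bf4: white king on g8; in check: no.
White is not in check, so this cannot be checkmate.

no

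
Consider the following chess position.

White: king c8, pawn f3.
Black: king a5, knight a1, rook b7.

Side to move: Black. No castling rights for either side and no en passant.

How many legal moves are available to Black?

21

Black to move; king on a5.
In check: no.
Legal moves: Rb8+, Rh7, Rg7, Rf7, Re7, Rd7, Rc7+, Ra7, Rb6, Rb5, Rb4, Rb3, Rb2, Rb1, Kb6, Ka6, Kb5, Kb4, Ka4, Nb3, Nc2.
Count: 21.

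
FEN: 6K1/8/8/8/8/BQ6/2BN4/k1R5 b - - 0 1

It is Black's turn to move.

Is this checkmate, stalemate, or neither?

checkmate

Black to move; black king on a1.
In check: yes, from the white rook on c1.
King squares — b1: attacked by Rc1; a2: attacked by Qb3; b2: attacked by Ba3.
Legal moves for Black: none.
In check with no legal moves → checkmate.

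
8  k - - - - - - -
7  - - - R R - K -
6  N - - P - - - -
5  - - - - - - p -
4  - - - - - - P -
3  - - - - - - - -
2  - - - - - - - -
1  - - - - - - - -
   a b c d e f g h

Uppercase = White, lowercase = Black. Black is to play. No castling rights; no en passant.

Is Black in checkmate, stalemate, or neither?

Black to move; black king on a8.
In check: no.
King squares — a7: attacked by Rd7; b7: attacked by Rd7; b8: attacked by Na6.
Legal moves for Black: none.
Not in check and no legal moves → stalemate.

stalemate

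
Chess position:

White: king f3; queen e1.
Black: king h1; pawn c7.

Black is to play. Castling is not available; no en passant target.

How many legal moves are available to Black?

Black to move; king on h1.
In check: yes, from the white queen on e1.
Legal moves: Kh2.
Count: 1.

1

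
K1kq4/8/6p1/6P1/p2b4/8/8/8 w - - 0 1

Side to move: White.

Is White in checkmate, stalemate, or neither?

White to move; white king on a8.
In check: no.
King squares — a7: attacked by Bd4; b7: attacked by Kc8; b8: attacked by Kc8.
Legal moves for White: none.
Not in check and no legal moves → stalemate.

stalemate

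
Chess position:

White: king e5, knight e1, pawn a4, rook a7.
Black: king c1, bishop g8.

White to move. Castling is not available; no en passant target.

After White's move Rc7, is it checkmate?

no

After Rc7: black king on c1; in check: yes, from the white rook on c7.
Black has 5 legal replies: Kd2, Kb2, Kd1, Kb1, Bc4.
In check but a legal move exists → not checkmate.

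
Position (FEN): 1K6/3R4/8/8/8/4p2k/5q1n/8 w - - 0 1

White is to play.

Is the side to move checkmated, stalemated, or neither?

neither

White to move; white king on b8.
In check: no.
Legal moves for White include: Kc8, Ka8, Kc7, Kb7, Ka7, Rd8, Rh7+, Rg7, Rf7, Re7, Rc7, Rb7, Ra7, Rd6, Rd5, Rd4, Rd3, Rd2, ... (list truncated; more exist).
White has legal moves and is not in check → neither.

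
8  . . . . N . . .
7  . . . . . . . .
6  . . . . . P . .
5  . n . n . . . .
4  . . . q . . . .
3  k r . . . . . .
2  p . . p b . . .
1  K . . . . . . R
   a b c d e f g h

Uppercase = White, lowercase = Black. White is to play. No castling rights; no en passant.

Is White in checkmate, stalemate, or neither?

White to move; white king on a1.
In check: yes, from the black queen on d4.
King squares — b1: attacked by Pa2; a2: attacked by Ka3; b2: attacked by Ka3.
Legal moves for White: none.
In check with no legal moves → checkmate.

checkmate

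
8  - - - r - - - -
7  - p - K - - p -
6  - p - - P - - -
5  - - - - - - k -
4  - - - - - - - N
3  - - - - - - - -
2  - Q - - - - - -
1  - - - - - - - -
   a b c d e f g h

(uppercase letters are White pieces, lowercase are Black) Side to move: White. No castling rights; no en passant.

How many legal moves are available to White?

White to move; king on d7.
In check: yes, from the black rook on d8.
Legal moves: Kxd8, Ke7, Kc7.
Count: 3.

3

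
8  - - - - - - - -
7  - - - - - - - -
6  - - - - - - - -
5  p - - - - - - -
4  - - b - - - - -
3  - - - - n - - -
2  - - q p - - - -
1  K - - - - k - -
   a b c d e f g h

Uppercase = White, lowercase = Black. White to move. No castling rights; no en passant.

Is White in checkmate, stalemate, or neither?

White to move; white king on a1.
In check: no.
King squares — b1: attacked by Qc2; a2: attacked by Qc2; b2: attacked by Qc2.
Legal moves for White: none.
Not in check and no legal moves → stalemate.

stalemate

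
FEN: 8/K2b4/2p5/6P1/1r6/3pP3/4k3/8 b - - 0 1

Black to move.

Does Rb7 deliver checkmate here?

no

After Rb7: white king on a7; in check: yes, from the black rook on b7.
White has 3 legal replies: Ka8, Kxb7, Ka6.
In check but a legal move exists → not checkmate.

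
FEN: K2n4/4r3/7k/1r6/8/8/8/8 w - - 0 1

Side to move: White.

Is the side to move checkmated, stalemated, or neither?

White to move; white king on a8.
In check: no.
King squares — a7: attacked by Re7; b7: attacked by Rb5; b8: attacked by Rb5.
Legal moves for White: none.
Not in check and no legal moves → stalemate.

stalemate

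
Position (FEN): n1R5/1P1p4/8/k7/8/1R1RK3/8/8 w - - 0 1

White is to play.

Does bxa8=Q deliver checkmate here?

yes

After bxa8=Q: black king on a5; in check: yes, from the white queen on a8.
King squares — a4: attacked by Qa8; b4: attacked by Rb3; b5: attacked by Rb3; a6: attacked by Qa8; b6: attacked by Rb3.
Black has no legal moves → checkmate.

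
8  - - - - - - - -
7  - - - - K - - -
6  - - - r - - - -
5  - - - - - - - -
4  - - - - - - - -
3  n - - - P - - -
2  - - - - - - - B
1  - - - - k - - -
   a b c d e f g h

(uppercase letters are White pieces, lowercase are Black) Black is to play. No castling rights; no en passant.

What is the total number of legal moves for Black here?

Black to move; king on e1.
In check: no.
Legal moves: Rd8, Rd7+, Rh6, Rg6, Rf6, Re6+, Rc6, Rb6, Ra6, Rd5, Rd4, Rd3, Rd2, Rd1, Nb5, Nc4, Nc2, Nb1, Kf2, Ke2, Kd2, Kf1, Kd1.
Count: 23.

23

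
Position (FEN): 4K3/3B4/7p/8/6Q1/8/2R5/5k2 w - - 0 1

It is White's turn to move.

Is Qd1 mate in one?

After Qd1: black king on f1; in check: yes, from the white queen on d1.
King squares — e1: attacked by Qd1; g1: attacked by Qd1; e2: attacked by Qd1; f2: attacked by Rc2; g2: attacked by Rc2.
Black has no legal moves → checkmate.

yes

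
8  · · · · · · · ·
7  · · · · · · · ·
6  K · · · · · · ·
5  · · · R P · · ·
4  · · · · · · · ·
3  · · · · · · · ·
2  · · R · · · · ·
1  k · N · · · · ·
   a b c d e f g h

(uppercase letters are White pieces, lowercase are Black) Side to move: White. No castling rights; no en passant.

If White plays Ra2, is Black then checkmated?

no

After Ra2: black king on a1; in check: yes, from the white rook on a2.
Black has 1 legal reply: Kb1.
In check but a legal move exists → not checkmate.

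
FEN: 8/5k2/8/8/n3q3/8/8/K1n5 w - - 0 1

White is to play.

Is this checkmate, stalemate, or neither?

White to move; white king on a1.
In check: no.
King squares — b1: attacked by Qe4; a2: attacked by Nc1; b2: attacked by Na4.
Legal moves for White: none.
Not in check and no legal moves → stalemate.

stalemate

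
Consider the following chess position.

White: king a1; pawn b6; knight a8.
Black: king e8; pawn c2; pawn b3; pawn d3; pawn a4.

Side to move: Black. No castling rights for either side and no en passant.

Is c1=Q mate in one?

After c1=Q: white king on a1; in check: yes, from the black queen on c1.
King squares — b1: attacked by Qc1; a2: attacked by Pb3; b2: attacked by Qc1.
White has no legal moves → checkmate.

yes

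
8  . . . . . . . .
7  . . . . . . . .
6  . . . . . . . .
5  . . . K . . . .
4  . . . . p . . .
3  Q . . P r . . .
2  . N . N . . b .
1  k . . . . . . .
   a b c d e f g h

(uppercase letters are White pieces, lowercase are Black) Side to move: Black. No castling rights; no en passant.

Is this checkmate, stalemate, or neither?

checkmate

Black to move; black king on a1.
In check: yes, from the white queen on a3.
King squares — b1: attacked by Nd2; a2: attacked by Qa3; b2: attacked by Qa3.
Legal moves for Black: none.
In check with no legal moves → checkmate.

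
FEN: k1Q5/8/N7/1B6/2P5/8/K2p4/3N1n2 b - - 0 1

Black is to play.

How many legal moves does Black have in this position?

Black to move; king on a8.
In check: yes, from the white queen on c8.
Legal moves: Ka7.
Count: 1.

1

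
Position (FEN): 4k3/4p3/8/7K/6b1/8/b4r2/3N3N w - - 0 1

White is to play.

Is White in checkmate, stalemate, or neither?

White to move; white king on h5.
In check: yes, from the black bishop on g4.
Legal moves for White: Kh6, Kg6, Kg5, Kh4, Kxg4.
White is in check but has 5 legal moves → neither.

neither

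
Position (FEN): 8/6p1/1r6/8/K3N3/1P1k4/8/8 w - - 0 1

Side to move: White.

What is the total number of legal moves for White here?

White to move; king on a4.
In check: no.
Legal moves: Nf6, Nd6, Ng5, Nc5+, Ng3, Nc3, Nf2+, Nd2, Ka5, Ka3, b4.
Count: 11.

11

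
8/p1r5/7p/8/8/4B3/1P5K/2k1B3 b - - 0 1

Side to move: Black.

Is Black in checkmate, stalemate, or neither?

neither

Black to move; black king on c1.
In check: yes, from the white bishop on e3.
Legal moves for Black: Kc2, Kxb2, Kd1, Kb1.
Black is in check but has 4 legal moves → neither.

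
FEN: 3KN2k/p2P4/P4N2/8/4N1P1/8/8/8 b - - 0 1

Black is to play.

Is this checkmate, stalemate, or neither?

stalemate

Black to move; black king on h8.
In check: no.
King squares — g7: attacked by Ne8; h7: attacked by Nf6; g8: attacked by Nf6.
Legal moves for Black: none.
Not in check and no legal moves → stalemate.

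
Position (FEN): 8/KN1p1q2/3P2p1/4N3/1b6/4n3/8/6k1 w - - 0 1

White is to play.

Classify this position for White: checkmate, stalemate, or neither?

neither

White to move; white king on a7.
In check: no.
Legal moves for White: Nd8, Nc5, Na5, Kb8, Ka8, Kb6, Ka6, Nxf7, Nxd7, Nxg6, Nc6, Ng4, Nc4, Nf3+, Nd3.
White has 15 legal moves and is not in check → neither.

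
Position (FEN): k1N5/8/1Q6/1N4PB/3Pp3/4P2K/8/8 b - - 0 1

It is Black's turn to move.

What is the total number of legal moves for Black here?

0

Black to move; king on a8.
In check: no.
Legal moves: none.
Count: 0.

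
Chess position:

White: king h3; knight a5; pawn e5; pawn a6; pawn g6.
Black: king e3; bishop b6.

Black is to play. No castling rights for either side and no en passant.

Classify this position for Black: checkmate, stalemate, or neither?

Black to move; black king on e3.
In check: no.
Legal moves for Black: Bd8, Bc7, Ba7, Bc5, Bxa5, Bd4, Kf4, Ke4, Kd4, Kf3, Kd3, Kf2, Ke2, Kd2.
Black has 14 legal moves and is not in check → neither.

neither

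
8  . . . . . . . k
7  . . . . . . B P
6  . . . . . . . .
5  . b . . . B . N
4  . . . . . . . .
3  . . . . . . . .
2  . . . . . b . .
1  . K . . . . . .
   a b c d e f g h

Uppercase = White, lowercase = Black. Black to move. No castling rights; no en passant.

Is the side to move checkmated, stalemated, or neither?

Black to move; black king on h8.
In check: yes, from the white bishop on g7.
King squares — g7: attacked by Nh5; h7: attacked by Bf5; g8: attacked by Ph7.
Legal moves for Black: none.
In check with no legal moves → checkmate.

checkmate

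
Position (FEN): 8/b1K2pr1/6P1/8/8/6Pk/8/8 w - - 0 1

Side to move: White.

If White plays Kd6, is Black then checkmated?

no

After Kd6: black king on h3; in check: no.
Black is not in check, so this cannot be checkmate.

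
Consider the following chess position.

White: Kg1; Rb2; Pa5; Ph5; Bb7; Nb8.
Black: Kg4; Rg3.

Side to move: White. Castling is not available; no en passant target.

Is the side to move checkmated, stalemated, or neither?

White to move; white king on g1.
In check: yes, from the black rook on g3.
King squares — f1: available; h1: available; f2: available; g2: attacked by Rg3; h2: available.
Legal moves for White: Kh2, Kf2, Kh1, Kf1, Bg2, Rg2.
White is in check but has 6 legal moves → neither.

neither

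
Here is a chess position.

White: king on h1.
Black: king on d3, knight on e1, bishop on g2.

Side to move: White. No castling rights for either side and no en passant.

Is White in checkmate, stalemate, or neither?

White to move; white king on h1.
In check: yes, from the black bishop on g2.
Legal moves for White: Kh2, Kg1.
White is in check but has 2 legal moves → neither.

neither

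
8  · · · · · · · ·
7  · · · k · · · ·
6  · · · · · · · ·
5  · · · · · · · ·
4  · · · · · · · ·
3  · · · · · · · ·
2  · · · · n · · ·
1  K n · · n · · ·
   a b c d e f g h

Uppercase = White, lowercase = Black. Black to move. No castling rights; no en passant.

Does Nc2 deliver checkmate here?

After Nc2: white king on a1; in check: yes, from the black knight on c2.
White has 3 legal replies: Kb2, Ka2, Kxb1.
In check but a legal move exists → not checkmate.

no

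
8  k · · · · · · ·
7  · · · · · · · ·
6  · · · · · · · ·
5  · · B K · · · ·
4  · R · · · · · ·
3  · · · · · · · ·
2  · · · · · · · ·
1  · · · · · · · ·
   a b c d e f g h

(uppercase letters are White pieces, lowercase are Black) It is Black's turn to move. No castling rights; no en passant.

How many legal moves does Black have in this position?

Black to move; king on a8.
In check: no.
Legal moves: none.
Count: 0.

0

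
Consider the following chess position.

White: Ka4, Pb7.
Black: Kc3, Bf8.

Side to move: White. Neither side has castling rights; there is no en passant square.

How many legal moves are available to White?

White to move; king on a4.
In check: no.
Legal moves: Kb5, Ka5, b8=Q, b8=R, b8=B, b8=N.
Count: 6.

6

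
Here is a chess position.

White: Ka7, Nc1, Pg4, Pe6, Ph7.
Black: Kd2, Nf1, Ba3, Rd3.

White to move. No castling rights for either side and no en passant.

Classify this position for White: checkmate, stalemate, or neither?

White to move; white king on a7.
In check: no.
Legal moves for White: Kb8, Ka8, Kb7, Kb6, Ka6, Nxd3, Nb3+, Ne2, Na2, h8=Q, h8=R, h8=B, h8=N, e7, g5.
White has 15 legal moves and is not in check → neither.

neither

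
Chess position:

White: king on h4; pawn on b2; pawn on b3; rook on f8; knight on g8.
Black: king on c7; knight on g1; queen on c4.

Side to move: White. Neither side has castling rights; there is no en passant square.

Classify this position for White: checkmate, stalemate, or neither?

neither

White to move; white king on h4.
In check: yes, from the black queen on c4.
King squares — g3: available; h3: attacked by Ng1; g4: attacked by Qc4; g5: available; h5: available.
Legal moves for White: Kh5, Kg5, Kg3, Rf4, bxc4.
White is in check but has 5 legal moves → neither.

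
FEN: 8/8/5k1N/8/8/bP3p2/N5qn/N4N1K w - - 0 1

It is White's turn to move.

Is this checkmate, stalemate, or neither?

checkmate

White to move; white king on h1.
In check: yes, from the black queen on g2.
King squares — g1: attacked by Qg2; g2: attacked by Pf3; h2: attacked by Qg2.
Legal moves for White: none.
In check with no legal moves → checkmate.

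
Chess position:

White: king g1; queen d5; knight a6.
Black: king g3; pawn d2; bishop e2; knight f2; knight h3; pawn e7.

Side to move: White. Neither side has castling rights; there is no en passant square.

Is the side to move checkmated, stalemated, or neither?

White to move; white king on g1.
In check: yes, from the black knight on h3.
King squares — f1: attacked by Be2; h1: attacked by Nf2; f2: attacked by Kg3; g2: attacked by Kg3; h2: attacked by Kg3.
Legal moves for White: none.
In check with no legal moves → checkmate.

checkmate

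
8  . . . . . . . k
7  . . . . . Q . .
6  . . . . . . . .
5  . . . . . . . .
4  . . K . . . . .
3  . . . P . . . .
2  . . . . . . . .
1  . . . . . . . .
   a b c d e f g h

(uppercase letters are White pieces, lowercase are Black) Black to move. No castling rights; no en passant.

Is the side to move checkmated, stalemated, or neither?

Black to move; black king on h8.
In check: no.
King squares — g7: attacked by Qf7; h7: attacked by Qf7; g8: attacked by Qf7.
Legal moves for Black: none.
Not in check and no legal moves → stalemate.

stalemate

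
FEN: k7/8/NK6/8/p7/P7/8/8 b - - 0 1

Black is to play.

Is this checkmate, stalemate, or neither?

stalemate

Black to move; black king on a8.
In check: no.
King squares — a7: attacked by Kb6; b7: attacked by Kb6; b8: attacked by Na6.
Legal moves for Black: none.
Not in check and no legal moves → stalemate.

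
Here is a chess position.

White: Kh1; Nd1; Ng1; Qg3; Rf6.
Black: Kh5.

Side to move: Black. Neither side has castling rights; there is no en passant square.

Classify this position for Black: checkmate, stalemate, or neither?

stalemate

Black to move; black king on h5.
In check: no.
King squares — g4: attacked by Qg3; h4: attacked by Qg3; g5: attacked by Qg3; g6: attacked by Qg3; h6: attacked by Rf6.
Legal moves for Black: none.
Not in check and no legal moves → stalemate.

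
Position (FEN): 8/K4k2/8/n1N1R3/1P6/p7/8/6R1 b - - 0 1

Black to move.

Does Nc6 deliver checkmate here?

After Nc6: white king on a7; in check: yes, from the black knight on c6.
White has 4 legal replies: Ka8, Kb7, Kb6, Ka6.
In check but a legal move exists → not checkmate.

no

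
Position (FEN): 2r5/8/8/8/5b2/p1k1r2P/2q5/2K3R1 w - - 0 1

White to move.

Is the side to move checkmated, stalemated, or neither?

checkmate

White to move; white king on c1.
In check: yes, from the black queen on c2.
King squares — b1: attacked by Qc2; d1: attacked by Qc2; b2: attacked by Qc2; c2: attacked by Kc3; d2: attacked by Qc2.
Legal moves for White: none.
In check with no legal moves → checkmate.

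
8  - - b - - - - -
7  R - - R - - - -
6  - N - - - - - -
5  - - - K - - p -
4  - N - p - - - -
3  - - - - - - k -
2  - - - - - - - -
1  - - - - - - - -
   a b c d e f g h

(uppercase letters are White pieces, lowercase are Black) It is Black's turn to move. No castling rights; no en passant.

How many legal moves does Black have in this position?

13

Black to move; king on g3.
In check: no.
Legal moves: Bxd7, Bb7+, Ba6, Kh4, Kg4, Kf4, Kh3, Kf3, Kh2, Kg2, Kf2, g4, d3.
Count: 13.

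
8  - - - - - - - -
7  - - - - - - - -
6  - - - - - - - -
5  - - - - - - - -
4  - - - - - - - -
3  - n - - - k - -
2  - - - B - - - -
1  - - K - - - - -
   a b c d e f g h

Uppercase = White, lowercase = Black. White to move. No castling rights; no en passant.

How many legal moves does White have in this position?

4

White to move; king on c1.
In check: yes, from the black knight on b3.
Legal moves: Kc2, Kb2, Kd1, Kb1.
Count: 4.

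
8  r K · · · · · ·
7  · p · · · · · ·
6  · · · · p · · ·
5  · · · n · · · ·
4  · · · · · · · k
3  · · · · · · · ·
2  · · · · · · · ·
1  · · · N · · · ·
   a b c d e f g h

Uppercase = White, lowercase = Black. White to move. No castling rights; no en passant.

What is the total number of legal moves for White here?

White to move; king on b8.
In check: yes, from the black rook on a8.
Legal moves: Kxa8, Kxb7.
Count: 2.

2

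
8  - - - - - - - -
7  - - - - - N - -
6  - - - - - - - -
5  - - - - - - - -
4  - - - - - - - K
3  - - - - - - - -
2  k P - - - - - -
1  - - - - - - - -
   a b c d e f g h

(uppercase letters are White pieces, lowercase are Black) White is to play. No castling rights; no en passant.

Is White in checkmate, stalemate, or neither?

White to move; white king on h4.
In check: no.
Legal moves for White: Nh8, Nd8, Nh6, Nd6, Ng5, Ne5, Kh5, Kg5, Kg4, Kh3, Kg3, b3, b4.
White has 13 legal moves and is not in check → neither.

neither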